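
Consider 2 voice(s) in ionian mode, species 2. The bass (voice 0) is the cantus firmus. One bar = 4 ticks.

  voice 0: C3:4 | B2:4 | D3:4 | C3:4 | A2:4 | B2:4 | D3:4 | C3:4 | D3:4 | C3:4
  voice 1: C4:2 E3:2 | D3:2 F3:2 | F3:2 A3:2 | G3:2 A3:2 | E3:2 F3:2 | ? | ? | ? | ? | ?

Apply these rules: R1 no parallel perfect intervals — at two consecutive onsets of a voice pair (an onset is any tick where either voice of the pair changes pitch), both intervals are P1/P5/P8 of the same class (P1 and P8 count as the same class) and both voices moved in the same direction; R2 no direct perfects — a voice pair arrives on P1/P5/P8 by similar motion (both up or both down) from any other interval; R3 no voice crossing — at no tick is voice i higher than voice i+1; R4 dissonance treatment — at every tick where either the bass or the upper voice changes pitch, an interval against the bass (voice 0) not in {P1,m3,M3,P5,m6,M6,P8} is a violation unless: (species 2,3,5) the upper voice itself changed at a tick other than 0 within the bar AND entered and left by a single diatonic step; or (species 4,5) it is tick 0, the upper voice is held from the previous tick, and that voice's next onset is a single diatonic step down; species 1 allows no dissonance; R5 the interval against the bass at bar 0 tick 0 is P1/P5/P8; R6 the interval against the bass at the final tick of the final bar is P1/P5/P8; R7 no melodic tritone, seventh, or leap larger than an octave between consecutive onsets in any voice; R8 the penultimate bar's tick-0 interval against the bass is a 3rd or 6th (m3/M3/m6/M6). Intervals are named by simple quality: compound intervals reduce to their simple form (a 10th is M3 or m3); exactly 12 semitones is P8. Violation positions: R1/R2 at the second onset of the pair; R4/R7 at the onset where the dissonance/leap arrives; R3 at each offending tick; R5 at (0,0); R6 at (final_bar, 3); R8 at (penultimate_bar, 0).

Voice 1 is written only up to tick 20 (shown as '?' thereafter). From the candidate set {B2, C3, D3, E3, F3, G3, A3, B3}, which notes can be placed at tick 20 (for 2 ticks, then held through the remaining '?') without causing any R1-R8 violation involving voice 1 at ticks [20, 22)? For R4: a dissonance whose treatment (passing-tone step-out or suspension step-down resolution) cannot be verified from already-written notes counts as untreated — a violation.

{D3, G3}

B2: violates R7
C3: violates R4
D3: legal
E3: violates R4
F3: violates R4
G3: legal
A3: violates R4
B3: violates R2,R7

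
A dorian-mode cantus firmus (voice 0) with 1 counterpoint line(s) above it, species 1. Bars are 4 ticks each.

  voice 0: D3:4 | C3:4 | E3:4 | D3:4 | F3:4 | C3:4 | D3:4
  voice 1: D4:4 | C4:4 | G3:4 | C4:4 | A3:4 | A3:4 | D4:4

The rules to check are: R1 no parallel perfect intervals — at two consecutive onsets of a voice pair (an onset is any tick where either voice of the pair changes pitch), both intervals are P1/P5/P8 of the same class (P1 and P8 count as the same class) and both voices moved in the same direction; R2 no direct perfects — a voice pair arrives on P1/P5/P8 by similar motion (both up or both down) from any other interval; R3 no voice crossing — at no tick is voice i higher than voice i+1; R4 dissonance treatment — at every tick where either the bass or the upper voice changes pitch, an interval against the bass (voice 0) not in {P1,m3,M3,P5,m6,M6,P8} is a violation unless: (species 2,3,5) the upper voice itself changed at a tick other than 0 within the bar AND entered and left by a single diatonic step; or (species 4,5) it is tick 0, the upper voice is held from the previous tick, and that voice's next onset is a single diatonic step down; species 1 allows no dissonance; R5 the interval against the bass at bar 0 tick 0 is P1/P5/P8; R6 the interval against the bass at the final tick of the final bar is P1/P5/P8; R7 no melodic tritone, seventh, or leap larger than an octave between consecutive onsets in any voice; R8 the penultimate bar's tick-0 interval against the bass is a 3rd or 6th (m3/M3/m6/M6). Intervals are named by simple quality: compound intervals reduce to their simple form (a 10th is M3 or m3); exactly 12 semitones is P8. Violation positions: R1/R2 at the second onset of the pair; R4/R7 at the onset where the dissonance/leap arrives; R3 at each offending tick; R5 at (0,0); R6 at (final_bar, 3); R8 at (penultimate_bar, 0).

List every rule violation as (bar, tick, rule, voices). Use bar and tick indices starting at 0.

bar 0: v0=D3 v1=D4 downbeat P8
bar 1: v0=C3 v1=C4 downbeat P8
bar 2: v0=E3 v1=G3 downbeat m3
bar 3: v0=D3 v1=C4 downbeat m7
bar 4: v0=F3 v1=A3 downbeat M3
bar 5: v0=C3 v1=A3 downbeat M6
bar 6: v0=D3 v1=D4 downbeat P8
  -> R1 @ bar 1 tick 0 v(0, 1): D3/D4 P8 -> C3/C4 P8 similar
  -> R4 @ bar 3 tick 0 v(0, 1): D3/C4 m7 untreated
  -> R2 @ bar 6 tick 0 v(0, 1): C3/A3 M6 -> D3/D4 P8 similar

(1, 0, R1, (0, 1))
(3, 0, R4, (0, 1))
(6, 0, R2, (0, 1))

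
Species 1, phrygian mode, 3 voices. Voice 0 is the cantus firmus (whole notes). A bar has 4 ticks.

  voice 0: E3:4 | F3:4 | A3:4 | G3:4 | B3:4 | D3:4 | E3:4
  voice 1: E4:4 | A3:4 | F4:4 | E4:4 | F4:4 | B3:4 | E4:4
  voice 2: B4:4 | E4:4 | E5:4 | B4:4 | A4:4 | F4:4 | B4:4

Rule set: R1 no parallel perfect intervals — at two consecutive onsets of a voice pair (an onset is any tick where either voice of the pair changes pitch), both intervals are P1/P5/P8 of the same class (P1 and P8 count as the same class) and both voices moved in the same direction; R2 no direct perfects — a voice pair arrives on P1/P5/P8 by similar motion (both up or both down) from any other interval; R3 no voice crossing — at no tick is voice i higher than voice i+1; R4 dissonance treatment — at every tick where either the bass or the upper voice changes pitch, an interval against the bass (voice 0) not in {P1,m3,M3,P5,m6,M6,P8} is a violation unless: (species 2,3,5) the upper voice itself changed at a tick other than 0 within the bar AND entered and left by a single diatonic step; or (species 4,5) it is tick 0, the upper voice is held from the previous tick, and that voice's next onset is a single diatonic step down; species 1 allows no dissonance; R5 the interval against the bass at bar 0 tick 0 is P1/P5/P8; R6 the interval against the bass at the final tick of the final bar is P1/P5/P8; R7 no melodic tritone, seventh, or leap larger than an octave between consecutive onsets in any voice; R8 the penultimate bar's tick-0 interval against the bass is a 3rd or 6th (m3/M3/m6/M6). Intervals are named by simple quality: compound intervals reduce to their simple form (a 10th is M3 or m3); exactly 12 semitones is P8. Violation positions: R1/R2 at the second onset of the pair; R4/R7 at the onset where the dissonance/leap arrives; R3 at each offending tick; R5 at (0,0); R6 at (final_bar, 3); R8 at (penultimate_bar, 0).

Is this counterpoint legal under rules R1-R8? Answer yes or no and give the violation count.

bar 0: v0=E3 v1=E4 v2=B4 (P5)
bar 1: v0=F3 v1=A3 v2=E4 (M7)
bar 2: v0=A3 v1=F4 v2=E5 (P5)
bar 3: v0=G3 v1=E4 v2=B4 (M3)
bar 4: v0=B3 v1=F4 v2=A4 (m7)
bar 5: v0=D3 v1=B3 v2=F4 (m3)
bar 6: v0=E3 v1=E4 v2=B4 (P5)
  R1 @ bar1.0: E4/B4 P5 -> A3/E4 P5 similar
  R4 @ bar1.0: F3/E4 M7 untreated
  R2 @ bar2.0: F3/E4 M7 -> A3/E5 P5 similar
  R2 @ bar3.0: F4/E5 M7 -> E4/B4 P5 similar
  R4 @ bar4.0: B3/F4 TT untreated
  R4 @ bar4.0: B3/A4 m7 untreated
  R7 @ bar5.0: F4->B3 leap 6st
  R2 @ bar6.0: D3/B3 M6 -> E3/E4 P8 similar
  R2 @ bar6.0: D3/F4 m3 -> E3/B4 P5 similar
  R2 @ bar6.0: B3/F4 TT -> E4/B4 P5 similar
  R7 @ bar6.0: F4->B4 leap 6st

No (11 violations)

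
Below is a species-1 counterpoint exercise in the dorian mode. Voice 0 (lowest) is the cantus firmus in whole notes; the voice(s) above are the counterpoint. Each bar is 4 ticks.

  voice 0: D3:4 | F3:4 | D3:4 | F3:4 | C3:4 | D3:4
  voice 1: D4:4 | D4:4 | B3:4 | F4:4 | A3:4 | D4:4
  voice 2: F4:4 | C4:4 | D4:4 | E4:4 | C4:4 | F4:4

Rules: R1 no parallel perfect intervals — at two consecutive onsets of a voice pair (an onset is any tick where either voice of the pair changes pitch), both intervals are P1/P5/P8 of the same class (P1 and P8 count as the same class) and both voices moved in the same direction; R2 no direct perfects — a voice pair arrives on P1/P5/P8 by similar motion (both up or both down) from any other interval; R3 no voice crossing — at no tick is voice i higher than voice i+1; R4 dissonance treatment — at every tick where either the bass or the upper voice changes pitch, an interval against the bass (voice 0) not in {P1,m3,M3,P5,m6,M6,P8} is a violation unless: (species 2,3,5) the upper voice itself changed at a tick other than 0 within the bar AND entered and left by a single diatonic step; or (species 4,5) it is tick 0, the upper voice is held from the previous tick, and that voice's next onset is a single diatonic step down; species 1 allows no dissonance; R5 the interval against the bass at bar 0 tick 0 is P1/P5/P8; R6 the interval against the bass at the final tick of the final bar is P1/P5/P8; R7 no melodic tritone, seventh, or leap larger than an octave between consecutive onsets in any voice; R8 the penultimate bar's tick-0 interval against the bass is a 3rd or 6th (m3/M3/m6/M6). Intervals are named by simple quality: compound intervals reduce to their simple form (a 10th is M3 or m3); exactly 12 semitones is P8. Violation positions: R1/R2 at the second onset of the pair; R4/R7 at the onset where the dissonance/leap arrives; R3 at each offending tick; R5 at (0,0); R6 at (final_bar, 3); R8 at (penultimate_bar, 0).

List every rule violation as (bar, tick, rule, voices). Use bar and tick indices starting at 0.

(0, 0, R5, (0, 2))
(1, 0, R3, (1, 2))
(1, 1, R3, (1, 2))
(1, 2, R3, (1, 2))
(1, 3, R3, (1, 2))
(3, 0, R2, (0, 1))
(3, 0, R3, (1, 2))
(3, 0, R4, (0, 2))
(3, 0, R7, (1,))
(3, 1, R3, (1, 2))
(3, 2, R3, (1, 2))
(3, 3, R3, (1, 2))
(4, 0, R2, (0, 2))
(4, 0, R8, (0, 2))
(5, 0, R2, (0, 1))
(5, 3, R6, (0, 2))

bar 0: v0=D3 v1=D4 v2=F4 downbeat m3
bar 1: v0=F3 v1=D4 v2=C4 downbeat P5
bar 2: v0=D3 v1=B3 v2=D4 downbeat P8
bar 3: v0=F3 v1=F4 v2=E4 downbeat M7
bar 4: v0=C3 v1=A3 v2=C4 downbeat P8
bar 5: v0=D3 v1=D4 v2=F4 downbeat m3
  -> R5 @ bar 0 tick 0 v(0, 2): opens on m3
  -> R3 @ bar 1 tick 0 v(1, 2): D4 above C4
  -> R3 @ bar 1 tick 1 v(1, 2): D4 above C4
  -> R3 @ bar 1 tick 2 v(1, 2): D4 above C4
  -> R3 @ bar 1 tick 3 v(1, 2): D4 above C4
  -> R2 @ bar 3 tick 0 v(0, 1): D3/B3 M6 -> F3/F4 P8 similar
  -> R3 @ bar 3 tick 0 v(1, 2): F4 above E4
  -> R4 @ bar 3 tick 0 v(0, 2): F3/E4 M7 untreated
  -> R7 @ bar 3 tick 0 v(1,): B3->F4 leap 6st
  -> R3 @ bar 3 tick 1 v(1, 2): F4 above E4
  -> R3 @ bar 3 tick 2 v(1, 2): F4 above E4
  -> R3 @ bar 3 tick 3 v(1, 2): F4 above E4
  -> R2 @ bar 4 tick 0 v(0, 2): F3/E4 M7 -> C3/C4 P8 similar
  -> R8 @ bar 4 tick 0 v(0, 2): penult P8 not 3rd/6th
  -> R2 @ bar 5 tick 0 v(0, 1): C3/A3 M6 -> D3/D4 P8 similar
  -> R6 @ bar 5 tick 3 v(0, 2): closes on m3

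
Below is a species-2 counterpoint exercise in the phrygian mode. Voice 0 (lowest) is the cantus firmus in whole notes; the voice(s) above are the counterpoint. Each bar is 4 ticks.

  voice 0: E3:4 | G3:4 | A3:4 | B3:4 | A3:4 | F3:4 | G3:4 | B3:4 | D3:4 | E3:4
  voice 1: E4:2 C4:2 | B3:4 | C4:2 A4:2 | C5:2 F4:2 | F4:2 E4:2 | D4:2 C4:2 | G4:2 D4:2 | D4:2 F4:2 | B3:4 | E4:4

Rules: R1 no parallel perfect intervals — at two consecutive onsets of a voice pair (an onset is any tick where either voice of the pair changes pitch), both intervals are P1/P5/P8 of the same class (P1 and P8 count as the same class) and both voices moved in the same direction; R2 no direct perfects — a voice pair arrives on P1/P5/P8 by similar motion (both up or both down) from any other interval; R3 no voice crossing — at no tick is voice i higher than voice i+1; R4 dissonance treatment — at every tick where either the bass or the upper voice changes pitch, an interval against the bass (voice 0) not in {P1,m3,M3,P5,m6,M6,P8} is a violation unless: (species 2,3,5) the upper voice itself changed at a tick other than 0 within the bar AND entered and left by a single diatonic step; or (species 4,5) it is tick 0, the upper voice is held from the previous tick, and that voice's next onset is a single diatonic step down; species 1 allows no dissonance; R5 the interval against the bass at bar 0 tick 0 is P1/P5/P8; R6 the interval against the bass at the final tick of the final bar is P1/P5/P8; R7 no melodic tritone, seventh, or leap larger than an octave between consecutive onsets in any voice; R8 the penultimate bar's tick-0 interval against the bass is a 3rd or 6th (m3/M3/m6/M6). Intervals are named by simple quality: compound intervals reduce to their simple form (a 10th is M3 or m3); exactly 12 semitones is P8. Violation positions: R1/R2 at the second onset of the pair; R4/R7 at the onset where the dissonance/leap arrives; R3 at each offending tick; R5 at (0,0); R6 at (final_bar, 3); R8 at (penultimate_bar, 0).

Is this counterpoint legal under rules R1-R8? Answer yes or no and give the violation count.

bar 0: v0=E3 v1=E4 (P8)
bar 1: v0=G3 v1=B3 (M3)
bar 2: v0=A3 v1=C4 (m3)
bar 3: v0=B3 v1=C5 (m2)
bar 4: v0=A3 v1=F4 (m6)
bar 5: v0=F3 v1=D4 (M6)
bar 6: v0=G3 v1=G4 (P8)
bar 7: v0=B3 v1=D4 (m3)
bar 8: v0=D3 v1=B3 (M6)
bar 9: v0=E3 v1=E4 (P8)
  R4 @ bar3.0: B3/C5 m2 untreated
  R4 @ bar3.2: B3/F4 TT untreated
  R2 @ bar6.0: F3/C4 P5 -> G3/G4 P8 similar
  R4 @ bar7.2: B3/F4 TT untreated
  R7 @ bar8.0: F4->B3 leap 6st
  R2 @ bar9.0: D3/B3 M6 -> E3/E4 P8 similar

No (6 violations)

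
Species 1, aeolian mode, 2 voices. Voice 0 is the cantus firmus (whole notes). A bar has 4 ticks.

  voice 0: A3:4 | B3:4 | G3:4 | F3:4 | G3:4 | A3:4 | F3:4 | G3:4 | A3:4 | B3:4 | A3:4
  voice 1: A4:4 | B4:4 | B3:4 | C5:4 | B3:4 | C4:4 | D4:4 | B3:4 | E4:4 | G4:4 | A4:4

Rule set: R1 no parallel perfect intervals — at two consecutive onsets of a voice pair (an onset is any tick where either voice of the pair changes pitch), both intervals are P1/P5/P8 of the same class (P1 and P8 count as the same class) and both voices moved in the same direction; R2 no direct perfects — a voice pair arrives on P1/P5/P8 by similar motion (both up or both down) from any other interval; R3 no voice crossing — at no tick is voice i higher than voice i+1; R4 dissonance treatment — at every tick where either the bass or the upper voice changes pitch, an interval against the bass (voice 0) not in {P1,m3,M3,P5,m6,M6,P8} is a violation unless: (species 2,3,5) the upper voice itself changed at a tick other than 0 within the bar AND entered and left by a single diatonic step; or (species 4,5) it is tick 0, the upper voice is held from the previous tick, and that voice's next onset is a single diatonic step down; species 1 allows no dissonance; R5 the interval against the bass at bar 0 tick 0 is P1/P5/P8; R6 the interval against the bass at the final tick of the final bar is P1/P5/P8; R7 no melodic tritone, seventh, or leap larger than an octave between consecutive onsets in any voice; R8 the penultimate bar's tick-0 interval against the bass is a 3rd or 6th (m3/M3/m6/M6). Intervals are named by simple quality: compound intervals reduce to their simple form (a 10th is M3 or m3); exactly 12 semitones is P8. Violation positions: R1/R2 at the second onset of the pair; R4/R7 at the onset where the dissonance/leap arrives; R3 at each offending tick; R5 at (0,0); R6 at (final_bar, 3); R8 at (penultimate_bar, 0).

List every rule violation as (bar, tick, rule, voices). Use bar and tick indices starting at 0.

bar 0: v0=A3 v1=A4 downbeat P8
bar 1: v0=B3 v1=B4 downbeat P8
bar 2: v0=G3 v1=B3 downbeat M3
bar 3: v0=F3 v1=C5 downbeat P5
bar 4: v0=G3 v1=B3 downbeat M3
bar 5: v0=A3 v1=C4 downbeat m3
bar 6: v0=F3 v1=D4 downbeat M6
bar 7: v0=G3 v1=B3 downbeat M3
bar 8: v0=A3 v1=E4 downbeat P5
bar 9: v0=B3 v1=G4 downbeat m6
bar 10: v0=A3 v1=A4 downbeat P8
  -> R1 @ bar 1 tick 0 v(0, 1): A3/A4 P8 -> B3/B4 P8 similar
  -> R7 @ bar 3 tick 0 v(1,): B3->C5 leap 13st
  -> R7 @ bar 4 tick 0 v(1,): C5->B3 leap 13st
  -> R2 @ bar 8 tick 0 v(0, 1): G3/B3 M3 -> A3/E4 P5 similar

(1, 0, R1, (0, 1))
(3, 0, R7, (1,))
(4, 0, R7, (1,))
(8, 0, R2, (0, 1))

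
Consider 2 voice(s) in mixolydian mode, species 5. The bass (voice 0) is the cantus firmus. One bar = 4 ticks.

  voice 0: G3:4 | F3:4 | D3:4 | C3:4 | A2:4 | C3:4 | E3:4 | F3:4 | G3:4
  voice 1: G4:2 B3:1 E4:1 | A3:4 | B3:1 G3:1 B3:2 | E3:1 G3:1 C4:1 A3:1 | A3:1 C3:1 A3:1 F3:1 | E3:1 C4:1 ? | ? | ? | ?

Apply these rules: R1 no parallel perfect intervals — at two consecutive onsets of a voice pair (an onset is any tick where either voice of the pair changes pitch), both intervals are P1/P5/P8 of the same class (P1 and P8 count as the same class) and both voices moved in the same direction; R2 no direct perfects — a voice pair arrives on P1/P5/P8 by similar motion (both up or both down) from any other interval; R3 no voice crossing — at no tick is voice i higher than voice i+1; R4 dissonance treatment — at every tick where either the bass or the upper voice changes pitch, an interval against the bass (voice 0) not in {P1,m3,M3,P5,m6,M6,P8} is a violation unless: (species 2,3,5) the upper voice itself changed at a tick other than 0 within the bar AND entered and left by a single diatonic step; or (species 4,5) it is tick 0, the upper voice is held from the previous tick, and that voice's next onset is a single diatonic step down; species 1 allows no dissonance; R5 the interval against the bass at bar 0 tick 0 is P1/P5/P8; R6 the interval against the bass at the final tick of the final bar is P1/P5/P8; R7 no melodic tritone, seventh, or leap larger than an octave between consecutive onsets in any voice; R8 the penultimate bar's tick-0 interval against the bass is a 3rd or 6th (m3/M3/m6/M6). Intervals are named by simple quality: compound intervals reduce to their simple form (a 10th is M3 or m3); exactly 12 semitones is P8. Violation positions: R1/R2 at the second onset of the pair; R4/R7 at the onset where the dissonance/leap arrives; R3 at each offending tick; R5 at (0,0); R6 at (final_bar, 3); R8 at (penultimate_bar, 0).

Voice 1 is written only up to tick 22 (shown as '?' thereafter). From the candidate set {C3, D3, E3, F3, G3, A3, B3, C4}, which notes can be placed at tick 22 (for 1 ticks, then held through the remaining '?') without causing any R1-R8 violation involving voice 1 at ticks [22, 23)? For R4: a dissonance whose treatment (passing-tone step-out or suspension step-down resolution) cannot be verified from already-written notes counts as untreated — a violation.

C3: legal
D3: violates R4,R7
E3: legal
F3: violates R4
G3: legal
A3: legal
B3: violates R4
C4: legal

{A3, C3, C4, E3, G3}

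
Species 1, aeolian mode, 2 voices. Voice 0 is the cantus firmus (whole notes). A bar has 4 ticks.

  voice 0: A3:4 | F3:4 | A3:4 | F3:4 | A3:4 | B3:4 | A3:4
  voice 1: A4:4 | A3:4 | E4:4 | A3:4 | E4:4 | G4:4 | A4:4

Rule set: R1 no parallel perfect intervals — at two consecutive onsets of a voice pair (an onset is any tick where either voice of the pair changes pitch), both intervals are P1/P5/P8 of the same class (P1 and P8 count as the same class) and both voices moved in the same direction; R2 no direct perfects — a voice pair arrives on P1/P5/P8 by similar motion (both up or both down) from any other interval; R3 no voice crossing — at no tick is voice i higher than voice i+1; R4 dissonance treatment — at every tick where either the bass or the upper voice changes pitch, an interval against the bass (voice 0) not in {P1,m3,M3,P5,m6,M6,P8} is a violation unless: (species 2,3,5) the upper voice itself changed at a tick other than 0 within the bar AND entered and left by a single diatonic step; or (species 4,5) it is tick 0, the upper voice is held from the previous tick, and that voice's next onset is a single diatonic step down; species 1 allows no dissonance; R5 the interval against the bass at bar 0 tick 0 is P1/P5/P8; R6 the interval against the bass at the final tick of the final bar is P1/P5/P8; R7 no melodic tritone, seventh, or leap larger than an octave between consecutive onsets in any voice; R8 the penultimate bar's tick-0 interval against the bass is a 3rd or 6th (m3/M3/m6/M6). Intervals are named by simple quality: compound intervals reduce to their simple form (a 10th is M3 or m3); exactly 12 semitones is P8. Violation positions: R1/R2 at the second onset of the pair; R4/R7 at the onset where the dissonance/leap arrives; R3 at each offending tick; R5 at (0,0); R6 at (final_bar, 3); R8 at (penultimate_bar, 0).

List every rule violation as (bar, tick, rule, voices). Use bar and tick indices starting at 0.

(2, 0, R2, (0, 1))
(4, 0, R2, (0, 1))

bar 0: v0=A3 v1=A4 downbeat P8
bar 1: v0=F3 v1=A3 downbeat M3
bar 2: v0=A3 v1=E4 downbeat P5
bar 3: v0=F3 v1=A3 downbeat M3
bar 4: v0=A3 v1=E4 downbeat P5
bar 5: v0=B3 v1=G4 downbeat m6
bar 6: v0=A3 v1=A4 downbeat P8
  -> R2 @ bar 2 tick 0 v(0, 1): F3/A3 M3 -> A3/E4 P5 similar
  -> R2 @ bar 4 tick 0 v(0, 1): F3/A3 M3 -> A3/E4 P5 similar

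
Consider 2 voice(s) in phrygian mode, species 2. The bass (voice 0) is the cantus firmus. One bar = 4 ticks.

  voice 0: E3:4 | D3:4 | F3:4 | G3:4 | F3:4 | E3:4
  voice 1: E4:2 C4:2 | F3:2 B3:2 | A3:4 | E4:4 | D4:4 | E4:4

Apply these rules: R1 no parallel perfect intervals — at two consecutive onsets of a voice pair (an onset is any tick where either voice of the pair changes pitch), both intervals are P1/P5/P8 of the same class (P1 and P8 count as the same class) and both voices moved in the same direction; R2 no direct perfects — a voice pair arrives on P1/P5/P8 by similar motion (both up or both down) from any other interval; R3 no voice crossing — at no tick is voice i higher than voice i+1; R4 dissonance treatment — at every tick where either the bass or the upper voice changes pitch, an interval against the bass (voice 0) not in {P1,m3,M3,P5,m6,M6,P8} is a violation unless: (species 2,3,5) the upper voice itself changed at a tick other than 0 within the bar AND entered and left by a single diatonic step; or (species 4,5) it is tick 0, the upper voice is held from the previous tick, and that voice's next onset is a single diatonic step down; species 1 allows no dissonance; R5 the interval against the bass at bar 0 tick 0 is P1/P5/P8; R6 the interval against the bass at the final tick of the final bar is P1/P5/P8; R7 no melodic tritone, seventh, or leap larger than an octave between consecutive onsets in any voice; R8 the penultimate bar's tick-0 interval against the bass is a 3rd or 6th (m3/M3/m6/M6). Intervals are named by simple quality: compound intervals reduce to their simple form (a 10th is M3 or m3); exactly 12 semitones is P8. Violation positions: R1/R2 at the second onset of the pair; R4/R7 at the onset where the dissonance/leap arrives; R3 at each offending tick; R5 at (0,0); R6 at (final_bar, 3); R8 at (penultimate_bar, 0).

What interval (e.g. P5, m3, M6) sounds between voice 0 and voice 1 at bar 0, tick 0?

P8

voice 0=E3 voice 1=E4 -> P8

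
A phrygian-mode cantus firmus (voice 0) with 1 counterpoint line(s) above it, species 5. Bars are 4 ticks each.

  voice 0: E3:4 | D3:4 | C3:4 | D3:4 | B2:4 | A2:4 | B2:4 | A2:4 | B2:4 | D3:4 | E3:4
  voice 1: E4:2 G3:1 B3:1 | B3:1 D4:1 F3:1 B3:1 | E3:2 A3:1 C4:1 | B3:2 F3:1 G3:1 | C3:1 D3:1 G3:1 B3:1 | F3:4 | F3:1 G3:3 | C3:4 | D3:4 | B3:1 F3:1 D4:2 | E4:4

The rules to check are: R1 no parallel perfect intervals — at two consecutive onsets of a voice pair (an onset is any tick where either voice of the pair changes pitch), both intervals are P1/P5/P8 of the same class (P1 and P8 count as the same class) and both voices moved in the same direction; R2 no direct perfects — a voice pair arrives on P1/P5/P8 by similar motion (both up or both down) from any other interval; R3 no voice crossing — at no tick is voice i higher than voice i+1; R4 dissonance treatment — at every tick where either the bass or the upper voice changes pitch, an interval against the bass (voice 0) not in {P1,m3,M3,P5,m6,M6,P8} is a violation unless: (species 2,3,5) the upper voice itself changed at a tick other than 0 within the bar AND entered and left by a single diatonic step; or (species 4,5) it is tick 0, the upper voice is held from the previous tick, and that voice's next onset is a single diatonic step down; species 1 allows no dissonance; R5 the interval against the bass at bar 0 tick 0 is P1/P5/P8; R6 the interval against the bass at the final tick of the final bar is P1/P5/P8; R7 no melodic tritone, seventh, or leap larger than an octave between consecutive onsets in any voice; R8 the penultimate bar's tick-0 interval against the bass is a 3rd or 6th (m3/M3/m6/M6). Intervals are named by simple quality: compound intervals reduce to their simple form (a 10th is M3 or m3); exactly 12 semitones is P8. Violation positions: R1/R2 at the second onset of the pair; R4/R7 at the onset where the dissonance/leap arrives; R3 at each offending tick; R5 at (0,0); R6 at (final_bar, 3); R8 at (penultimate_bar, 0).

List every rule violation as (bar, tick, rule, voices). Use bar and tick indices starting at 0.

(1, 3, R7, (1,))
(3, 2, R7, (1,))
(3, 3, R4, (0, 1))
(4, 0, R4, (0, 1))
(5, 0, R7, (1,))
(6, 0, R4, (0, 1))
(9, 1, R7, (1,))
(10, 0, R1, (0, 1))

bar 0: v0=E3 v1=E4 downbeat P8
bar 1: v0=D3 v1=B3 downbeat M6
bar 2: v0=C3 v1=E3 downbeat M3
bar 3: v0=D3 v1=B3 downbeat M6
bar 4: v0=B2 v1=C3 downbeat m2
bar 5: v0=A2 v1=F3 downbeat m6
bar 6: v0=B2 v1=F3 downbeat TT
bar 7: v0=A2 v1=C3 downbeat m3
bar 8: v0=B2 v1=D3 downbeat m3
bar 9: v0=D3 v1=B3 downbeat M6
bar 10: v0=E3 v1=E4 downbeat P8
  -> R7 @ bar 1 tick 3 v(1,): F3->B3 leap 6st
  -> R7 @ bar 3 tick 2 v(1,): B3->F3 leap 6st
  -> R4 @ bar 3 tick 3 v(0, 1): D3/G3 P4 untreated
  -> R4 @ bar 4 tick 0 v(0, 1): B2/C3 m2 untreated
  -> R7 @ bar 5 tick 0 v(1,): B3->F3 leap 6st
  -> R4 @ bar 6 tick 0 v(0, 1): B2/F3 TT untreated
  -> R7 @ bar 9 tick 1 v(1,): B3->F3 leap 6st
  -> R1 @ bar 10 tick 0 v(0, 1): D3/D4 P8 -> E3/E4 P8 similar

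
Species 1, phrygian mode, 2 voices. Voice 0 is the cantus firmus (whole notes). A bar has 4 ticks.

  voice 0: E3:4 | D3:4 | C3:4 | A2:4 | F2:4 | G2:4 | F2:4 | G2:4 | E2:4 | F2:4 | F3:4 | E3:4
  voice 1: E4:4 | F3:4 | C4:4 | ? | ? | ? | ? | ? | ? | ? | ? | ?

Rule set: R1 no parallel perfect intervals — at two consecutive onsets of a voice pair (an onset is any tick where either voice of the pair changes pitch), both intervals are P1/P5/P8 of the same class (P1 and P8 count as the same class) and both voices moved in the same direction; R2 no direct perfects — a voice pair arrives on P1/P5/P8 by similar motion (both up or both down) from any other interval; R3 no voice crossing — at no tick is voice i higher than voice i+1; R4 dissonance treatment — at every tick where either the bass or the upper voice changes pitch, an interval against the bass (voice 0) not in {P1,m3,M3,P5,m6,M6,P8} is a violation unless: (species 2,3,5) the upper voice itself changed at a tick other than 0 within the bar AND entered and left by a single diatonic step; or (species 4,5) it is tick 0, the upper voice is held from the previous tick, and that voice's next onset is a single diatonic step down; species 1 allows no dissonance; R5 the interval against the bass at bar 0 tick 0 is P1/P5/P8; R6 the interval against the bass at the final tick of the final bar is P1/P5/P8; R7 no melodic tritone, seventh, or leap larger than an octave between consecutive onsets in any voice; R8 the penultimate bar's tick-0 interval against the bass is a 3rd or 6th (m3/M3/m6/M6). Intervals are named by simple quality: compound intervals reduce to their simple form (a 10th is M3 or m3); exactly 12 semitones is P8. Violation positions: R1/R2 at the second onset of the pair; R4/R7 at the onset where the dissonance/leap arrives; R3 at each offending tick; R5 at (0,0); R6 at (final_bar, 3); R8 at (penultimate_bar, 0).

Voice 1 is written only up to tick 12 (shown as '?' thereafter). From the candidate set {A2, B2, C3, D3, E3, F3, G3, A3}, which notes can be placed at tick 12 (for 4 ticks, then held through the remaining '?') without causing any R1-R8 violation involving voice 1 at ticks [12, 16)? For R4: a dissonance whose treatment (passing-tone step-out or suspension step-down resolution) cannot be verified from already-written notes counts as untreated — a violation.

A2: violates R1,R7
B2: violates R4,R7
C3: legal
D3: violates R4,R7
E3: violates R2
F3: legal
G3: violates R4
A3: violates R1

{C3, F3}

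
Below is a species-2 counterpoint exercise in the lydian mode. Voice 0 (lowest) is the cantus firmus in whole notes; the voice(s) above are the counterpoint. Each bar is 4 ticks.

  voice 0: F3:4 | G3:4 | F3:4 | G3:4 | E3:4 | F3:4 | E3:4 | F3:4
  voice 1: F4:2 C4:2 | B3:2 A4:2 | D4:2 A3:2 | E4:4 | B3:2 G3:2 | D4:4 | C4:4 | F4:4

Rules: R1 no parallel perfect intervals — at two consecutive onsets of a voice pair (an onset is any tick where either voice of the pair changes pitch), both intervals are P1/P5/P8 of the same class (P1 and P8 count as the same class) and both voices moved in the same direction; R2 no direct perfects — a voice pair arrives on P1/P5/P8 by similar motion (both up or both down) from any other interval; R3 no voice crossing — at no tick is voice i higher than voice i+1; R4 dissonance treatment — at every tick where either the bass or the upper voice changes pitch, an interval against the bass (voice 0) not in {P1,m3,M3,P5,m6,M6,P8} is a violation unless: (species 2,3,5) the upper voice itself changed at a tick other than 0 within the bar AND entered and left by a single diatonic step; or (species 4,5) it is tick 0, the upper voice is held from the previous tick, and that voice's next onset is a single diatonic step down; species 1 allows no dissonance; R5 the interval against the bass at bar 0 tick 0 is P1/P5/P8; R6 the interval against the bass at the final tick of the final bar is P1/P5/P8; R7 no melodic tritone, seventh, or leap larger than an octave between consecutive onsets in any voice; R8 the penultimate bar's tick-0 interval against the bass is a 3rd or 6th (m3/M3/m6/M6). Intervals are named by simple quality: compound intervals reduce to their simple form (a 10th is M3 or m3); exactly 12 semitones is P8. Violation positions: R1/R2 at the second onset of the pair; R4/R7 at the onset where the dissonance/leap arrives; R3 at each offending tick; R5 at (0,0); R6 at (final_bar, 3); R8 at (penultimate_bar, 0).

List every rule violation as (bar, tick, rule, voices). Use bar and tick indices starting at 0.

(1, 2, R4, (0, 1))
(1, 2, R7, (1,))
(4, 0, R2, (0, 1))
(7, 0, R2, (0, 1))

bar 0: v0=F3 v1=F4 downbeat P8
bar 1: v0=G3 v1=B3 downbeat M3
bar 2: v0=F3 v1=D4 downbeat M6
bar 3: v0=G3 v1=E4 downbeat M6
bar 4: v0=E3 v1=B3 downbeat P5
bar 5: v0=F3 v1=D4 downbeat M6
bar 6: v0=E3 v1=C4 downbeat m6
bar 7: v0=F3 v1=F4 downbeat P8
  -> R4 @ bar 1 tick 2 v(0, 1): G3/A4 M2 untreated
  -> R7 @ bar 1 tick 2 v(1,): B3->A4 leap 10st
  -> R2 @ bar 4 tick 0 v(0, 1): G3/E4 M6 -> E3/B3 P5 similar
  -> R2 @ bar 7 tick 0 v(0, 1): E3/C4 m6 -> F3/F4 P8 similar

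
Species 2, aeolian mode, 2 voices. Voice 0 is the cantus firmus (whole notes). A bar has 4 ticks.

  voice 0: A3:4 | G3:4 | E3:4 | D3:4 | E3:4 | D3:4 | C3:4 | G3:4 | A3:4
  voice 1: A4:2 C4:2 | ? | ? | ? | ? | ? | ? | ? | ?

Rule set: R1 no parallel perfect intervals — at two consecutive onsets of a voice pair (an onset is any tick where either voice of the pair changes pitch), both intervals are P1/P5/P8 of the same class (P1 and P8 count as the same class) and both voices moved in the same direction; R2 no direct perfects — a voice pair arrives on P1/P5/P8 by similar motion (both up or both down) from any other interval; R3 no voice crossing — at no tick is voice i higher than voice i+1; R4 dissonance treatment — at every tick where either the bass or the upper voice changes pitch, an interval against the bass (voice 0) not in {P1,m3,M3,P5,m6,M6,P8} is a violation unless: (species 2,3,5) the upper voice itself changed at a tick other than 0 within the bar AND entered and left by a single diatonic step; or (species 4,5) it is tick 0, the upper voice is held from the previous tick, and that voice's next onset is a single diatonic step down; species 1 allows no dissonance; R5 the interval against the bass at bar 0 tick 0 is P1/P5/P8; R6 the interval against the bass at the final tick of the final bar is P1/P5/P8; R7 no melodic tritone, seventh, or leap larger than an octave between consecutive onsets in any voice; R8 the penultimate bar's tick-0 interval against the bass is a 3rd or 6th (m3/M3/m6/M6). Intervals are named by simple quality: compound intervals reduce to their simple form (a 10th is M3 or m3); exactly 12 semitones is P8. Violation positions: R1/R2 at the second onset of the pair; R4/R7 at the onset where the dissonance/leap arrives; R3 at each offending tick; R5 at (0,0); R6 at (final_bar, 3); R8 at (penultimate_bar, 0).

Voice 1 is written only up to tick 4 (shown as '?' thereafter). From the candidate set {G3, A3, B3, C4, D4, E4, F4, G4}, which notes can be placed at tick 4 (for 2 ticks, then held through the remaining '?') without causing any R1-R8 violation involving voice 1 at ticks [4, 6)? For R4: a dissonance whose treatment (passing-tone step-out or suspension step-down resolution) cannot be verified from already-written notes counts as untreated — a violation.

{B3, D4, E4, G4}

G3: violates R2
A3: violates R4
B3: legal
C4: violates R4
D4: legal
E4: legal
F4: violates R4
G4: legal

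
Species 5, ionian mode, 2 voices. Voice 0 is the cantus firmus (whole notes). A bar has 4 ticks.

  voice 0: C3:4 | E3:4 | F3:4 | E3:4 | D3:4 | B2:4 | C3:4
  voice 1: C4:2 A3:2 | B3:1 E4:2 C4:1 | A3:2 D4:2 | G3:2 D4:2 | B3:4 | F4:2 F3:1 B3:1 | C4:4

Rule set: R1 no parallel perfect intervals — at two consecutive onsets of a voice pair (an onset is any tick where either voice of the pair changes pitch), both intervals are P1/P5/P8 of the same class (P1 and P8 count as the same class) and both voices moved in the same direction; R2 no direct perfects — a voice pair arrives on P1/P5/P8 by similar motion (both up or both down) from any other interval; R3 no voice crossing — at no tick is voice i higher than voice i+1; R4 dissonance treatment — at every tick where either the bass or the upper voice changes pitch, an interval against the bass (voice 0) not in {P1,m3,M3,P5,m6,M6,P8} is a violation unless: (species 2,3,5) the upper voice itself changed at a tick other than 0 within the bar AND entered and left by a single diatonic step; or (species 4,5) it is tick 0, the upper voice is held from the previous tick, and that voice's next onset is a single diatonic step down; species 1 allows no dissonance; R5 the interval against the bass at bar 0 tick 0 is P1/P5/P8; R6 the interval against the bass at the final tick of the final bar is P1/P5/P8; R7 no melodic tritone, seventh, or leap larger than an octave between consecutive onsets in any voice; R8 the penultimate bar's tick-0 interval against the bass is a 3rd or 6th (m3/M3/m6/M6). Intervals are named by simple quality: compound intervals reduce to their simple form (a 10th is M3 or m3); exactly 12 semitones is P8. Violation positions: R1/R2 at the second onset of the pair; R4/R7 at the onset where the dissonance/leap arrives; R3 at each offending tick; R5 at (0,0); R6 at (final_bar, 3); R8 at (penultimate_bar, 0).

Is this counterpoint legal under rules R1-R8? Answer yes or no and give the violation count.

bar 0: v0=C3 v1=C4 (P8)
bar 1: v0=E3 v1=B3 (P5)
bar 2: v0=F3 v1=A3 (M3)
bar 3: v0=E3 v1=G3 (m3)
bar 4: v0=D3 v1=B3 (M6)
bar 5: v0=B2 v1=F4 (TT)
bar 6: v0=C3 v1=C4 (P8)
  R2 @ bar1.0: C3/A3 M6 -> E3/B3 P5 similar
  R4 @ bar3.2: E3/D4 m7 untreated
  R4 @ bar5.0: B2/F4 TT untreated
  R7 @ bar5.0: B3->F4 leap 6st
  R8 @ bar5.0: penult TT not 3rd/6th
  R4 @ bar5.2: B2/F3 TT untreated
  R7 @ bar5.3: F3->B3 leap 6st
  R1 @ bar6.0: B2/B3 P8 -> C3/C4 P8 similar

No (8 violations)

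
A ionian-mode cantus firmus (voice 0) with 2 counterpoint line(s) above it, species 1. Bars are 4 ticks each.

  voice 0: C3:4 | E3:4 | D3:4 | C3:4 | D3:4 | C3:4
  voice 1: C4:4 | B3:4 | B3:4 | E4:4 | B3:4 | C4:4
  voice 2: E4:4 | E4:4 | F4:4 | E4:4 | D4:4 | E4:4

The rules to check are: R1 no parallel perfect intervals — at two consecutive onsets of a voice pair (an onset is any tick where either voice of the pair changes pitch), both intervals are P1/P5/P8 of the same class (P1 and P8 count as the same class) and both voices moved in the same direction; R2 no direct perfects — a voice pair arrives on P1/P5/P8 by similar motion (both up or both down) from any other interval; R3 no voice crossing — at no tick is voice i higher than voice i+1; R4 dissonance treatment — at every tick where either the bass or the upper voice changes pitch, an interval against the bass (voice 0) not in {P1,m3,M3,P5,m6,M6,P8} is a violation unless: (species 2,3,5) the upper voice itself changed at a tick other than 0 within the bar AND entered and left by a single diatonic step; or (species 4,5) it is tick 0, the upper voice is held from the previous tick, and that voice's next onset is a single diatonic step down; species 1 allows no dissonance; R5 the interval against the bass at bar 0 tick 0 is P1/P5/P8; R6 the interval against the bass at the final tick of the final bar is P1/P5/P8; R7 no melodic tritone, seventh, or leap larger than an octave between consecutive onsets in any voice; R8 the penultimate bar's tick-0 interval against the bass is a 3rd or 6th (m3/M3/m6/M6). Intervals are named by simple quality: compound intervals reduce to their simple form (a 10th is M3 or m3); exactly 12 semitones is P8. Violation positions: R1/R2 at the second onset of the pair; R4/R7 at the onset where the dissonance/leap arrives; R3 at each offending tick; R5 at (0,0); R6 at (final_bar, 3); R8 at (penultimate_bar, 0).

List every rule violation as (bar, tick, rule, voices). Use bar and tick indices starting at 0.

(0, 0, R5, (0, 2))
(4, 0, R8, (0, 2))
(5, 3, R6, (0, 2))

bar 0: v0=C3 v1=C4 v2=E4 downbeat M3
bar 1: v0=E3 v1=B3 v2=E4 downbeat P8
bar 2: v0=D3 v1=B3 v2=F4 downbeat m3
bar 3: v0=C3 v1=E4 v2=E4 downbeat M3
bar 4: v0=D3 v1=B3 v2=D4 downbeat P8
bar 5: v0=C3 v1=C4 v2=E4 downbeat M3
  -> R5 @ bar 0 tick 0 v(0, 2): opens on M3
  -> R8 @ bar 4 tick 0 v(0, 2): penult P8 not 3rd/6th
  -> R6 @ bar 5 tick 3 v(0, 2): closes on M3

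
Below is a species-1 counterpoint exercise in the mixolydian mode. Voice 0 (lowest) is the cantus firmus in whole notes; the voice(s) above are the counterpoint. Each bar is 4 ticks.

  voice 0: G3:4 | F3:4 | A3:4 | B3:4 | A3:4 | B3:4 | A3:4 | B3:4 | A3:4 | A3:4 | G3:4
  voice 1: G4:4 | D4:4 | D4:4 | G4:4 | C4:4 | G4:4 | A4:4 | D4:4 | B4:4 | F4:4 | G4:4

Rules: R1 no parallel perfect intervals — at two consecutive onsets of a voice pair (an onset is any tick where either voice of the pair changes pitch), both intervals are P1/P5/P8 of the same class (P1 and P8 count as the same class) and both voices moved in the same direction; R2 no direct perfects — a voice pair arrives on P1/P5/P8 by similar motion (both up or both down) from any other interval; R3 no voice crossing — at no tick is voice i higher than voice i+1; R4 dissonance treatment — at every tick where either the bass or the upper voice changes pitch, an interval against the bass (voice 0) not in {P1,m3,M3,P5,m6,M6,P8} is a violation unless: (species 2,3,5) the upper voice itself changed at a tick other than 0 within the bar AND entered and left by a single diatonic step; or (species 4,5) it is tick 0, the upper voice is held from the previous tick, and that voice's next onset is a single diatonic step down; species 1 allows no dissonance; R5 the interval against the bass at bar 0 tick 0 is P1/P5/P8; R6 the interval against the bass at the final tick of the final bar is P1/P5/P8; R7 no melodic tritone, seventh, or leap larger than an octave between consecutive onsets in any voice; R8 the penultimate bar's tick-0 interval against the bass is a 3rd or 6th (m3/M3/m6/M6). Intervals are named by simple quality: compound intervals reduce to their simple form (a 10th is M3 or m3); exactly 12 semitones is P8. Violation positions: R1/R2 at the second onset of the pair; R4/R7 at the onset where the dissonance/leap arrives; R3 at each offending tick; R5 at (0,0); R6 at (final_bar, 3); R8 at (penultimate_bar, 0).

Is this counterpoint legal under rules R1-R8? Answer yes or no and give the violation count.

bar 0: v0=G3 v1=G4 (P8)
bar 1: v0=F3 v1=D4 (M6)
bar 2: v0=A3 v1=D4 (P4)
bar 3: v0=B3 v1=G4 (m6)
bar 4: v0=A3 v1=C4 (m3)
bar 5: v0=B3 v1=G4 (m6)
bar 6: v0=A3 v1=A4 (P8)
bar 7: v0=B3 v1=D4 (m3)
bar 8: v0=A3 v1=B4 (M2)
bar 9: v0=A3 v1=F4 (m6)
bar 10: v0=G3 v1=G4 (P8)
  R4 @ bar2.0: A3/D4 P4 untreated
  R4 @ bar8.0: A3/B4 M2 untreated
  R7 @ bar9.0: B4->F4 leap 6st

No (3 violations)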